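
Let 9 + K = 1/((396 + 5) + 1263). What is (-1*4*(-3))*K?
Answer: -44925/416 ≈ -107.99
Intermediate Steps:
K = -14975/1664 (K = -9 + 1/((396 + 5) + 1263) = -9 + 1/(401 + 1263) = -9 + 1/1664 = -14975/1664 ≈ -8.9994)
(-1*4*(-3))*K = (-1*4*(-3))*(-14975/1664) = -4*(-3)*(-14975/1664) = 12*(-14975/1664) = -44925/416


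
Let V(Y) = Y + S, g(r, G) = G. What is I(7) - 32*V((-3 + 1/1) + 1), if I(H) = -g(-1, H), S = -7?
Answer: 249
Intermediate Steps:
I(H) = -H
V(Y) = -7 + Y (V(Y) = Y - 7 = -7 + Y)
I(7) - 32*V((-3 + 1/1) + 1) = -1*7 - 32*(-7 + ((-3 + 1/1) + 1)) = -7 - 32*(-7 + ((-3 + 1) + 1)) = -7 - 32*(-7 + (-2 + 1)) = -7 - 32*(-7 - 1) = -7 - 32*(-8) = -7 + 256 = 249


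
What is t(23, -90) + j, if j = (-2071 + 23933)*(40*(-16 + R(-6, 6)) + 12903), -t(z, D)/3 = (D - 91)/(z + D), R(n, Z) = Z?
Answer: 18313818719/67 ≈ 2.7334e+8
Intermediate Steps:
t(z, D) = -3*(-91 + D)/(D + z) (t(z, D) = -3*(D - 91)/(z + D) = -3*(-91 + D)/(D + z))
j = 273340586 (j = (-2071 + 23933)*(40*(-16 + 6) + 12903) = 21862*(40*(-10) + 12903) = 21862*(-400 + 12903) = 21862*12503 = 273340586)
t(23, -90) + j = 3*(91 - 1*(-90))/(-90 + 23) + 273340586 = 3*(91 + 90)/(-67) + 273340586 = 3*(-1/67)*181 + 273340586 = -543/67 + 273340586 = 18313818719/67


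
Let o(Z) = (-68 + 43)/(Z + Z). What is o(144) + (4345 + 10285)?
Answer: 4213415/288 ≈ 14630.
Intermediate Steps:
o(Z) = -25/(2*Z) (o(Z) = -25*1/(2*Z) = -25/(2*Z))
o(144) + (4345 + 10285) = -25/2/144 + (4345 + 10285) = -25/2*1/144 + 14630 = -25/288 + 14630 = 4213415/288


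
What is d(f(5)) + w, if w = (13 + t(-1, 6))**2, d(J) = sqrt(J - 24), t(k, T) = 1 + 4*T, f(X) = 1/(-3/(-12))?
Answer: 1444 + 2*I*sqrt(5) ≈ 1444.0 + 4.4721*I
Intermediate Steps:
f(X) = 4 (f(X) = 1/(-3*(-1/12)) = 1/(1/4) = 4)
d(J) = sqrt(-24 + J)
w = 1444 (w = (13 + (1 + 4*6))**2 = (13 + (1 + 24))**2 = (13 + 25)**2 = 38**2 = 1444)
d(f(5)) + w = sqrt(-24 + 4) + 1444 = sqrt(-20) + 1444 = 2*I*sqrt(5) + 1444 = 1444 + 2*I*sqrt(5)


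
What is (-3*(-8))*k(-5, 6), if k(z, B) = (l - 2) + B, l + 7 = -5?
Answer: -192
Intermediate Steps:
l = -12 (l = -7 - 5 = -12)
k(z, B) = -14 + B (k(z, B) = (-12 - 2) + B = -14 + B)
(-3*(-8))*k(-5, 6) = (-3*(-8))*(-14 + 6) = 24*(-8) = -192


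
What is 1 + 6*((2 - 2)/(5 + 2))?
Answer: 1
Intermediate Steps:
1 + 6*((2 - 2)/(5 + 2)) = 1 + 6*(0/7) = 1 + 6*(0*(1/7)) = 1 + 6*0 = 1 + 0 = 1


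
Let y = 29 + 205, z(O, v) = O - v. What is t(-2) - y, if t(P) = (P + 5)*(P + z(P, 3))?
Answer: -255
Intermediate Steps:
t(P) = (-3 + 2*P)*(5 + P) (t(P) = (P + 5)*(P + (P - 1*3)) = (5 + P)*(P + (P - 3)) = (5 + P)*(P + (-3 + P)) = (5 + P)*(-3 + 2*P) = (-3 + 2*P)*(5 + P))
y = 234
t(-2) - y = (-15 + 2*(-2)² + 7*(-2)) - 1*234 = (-15 + 2*4 - 14) - 234 = (-15 + 8 - 14) - 234 = -21 - 234 = -255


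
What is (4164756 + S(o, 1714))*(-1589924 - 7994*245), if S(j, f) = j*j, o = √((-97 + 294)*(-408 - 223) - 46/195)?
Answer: -71686732893874/5 ≈ -1.4337e+13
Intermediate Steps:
o = I*√4726782645/195 (o = √(197*(-631) - 46*1/195) = √(-124307 - 46/195) = √(-24239911/195) = I*√4726782645/195 ≈ 352.57*I)
S(j, f) = j²
(4164756 + S(o, 1714))*(-1589924 - 7994*245) = (4164756 + (I*√4726782645/195)²)*(-1589924 - 7994*245) = (4164756 - 24239911/195)*(-1589924 - 1958530) = (787887509/195)*(-3548454) = -71686732893874/5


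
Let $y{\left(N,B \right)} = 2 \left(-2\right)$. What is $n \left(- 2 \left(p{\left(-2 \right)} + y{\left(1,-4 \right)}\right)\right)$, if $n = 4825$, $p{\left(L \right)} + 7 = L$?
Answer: $125450$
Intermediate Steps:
$p{\left(L \right)} = -7 + L$
$y{\left(N,B \right)} = -4$
$n \left(- 2 \left(p{\left(-2 \right)} + y{\left(1,-4 \right)}\right)\right) = 4825 \left(- 2 \left(\left(-7 - 2\right) - 4\right)\right) = 4825 \left(- 2 \left(-9 - 4\right)\right) = 4825 \left(\left(-2\right) \left(-13\right)\right) = 4825 \cdot 26 = 125450$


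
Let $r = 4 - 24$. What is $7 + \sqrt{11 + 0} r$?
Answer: $7 - 20 \sqrt{11} \approx -59.333$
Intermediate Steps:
$r = -20$ ($r = 4 - 24 = -20$)
$7 + \sqrt{11 + 0} r = 7 + \sqrt{11 + 0} \left(-20\right) = 7 + \sqrt{11} \left(-20\right) = 7 - 20 \sqrt{11}$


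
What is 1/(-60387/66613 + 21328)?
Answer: 66613/1420661677 ≈ 4.6889e-5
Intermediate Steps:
1/(-60387/66613 + 21328) = 1/(1420661677/66613) = 66613/1420661677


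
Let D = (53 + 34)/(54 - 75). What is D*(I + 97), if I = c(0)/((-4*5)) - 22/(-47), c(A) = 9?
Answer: -2644713/6580 ≈ -401.93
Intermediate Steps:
D = -29/7 (D = 87/(-21) = 87*(-1/21) = -29/7 ≈ -4.1429)
I = 17/940 (I = 9/((-4*5)) - 22/(-47) = 9/(-20) - 22*(-1/47) = 9*(-1/20) + 22/47 = -9/20 + 22/47 = 17/940 ≈ 0.018085)
D*(I + 97) = -29*(17/940 + 97)/7 = -29/7*91197/940 = -2644713/6580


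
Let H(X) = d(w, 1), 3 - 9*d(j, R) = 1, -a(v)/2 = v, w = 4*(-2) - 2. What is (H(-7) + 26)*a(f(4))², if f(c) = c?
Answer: 15104/9 ≈ 1678.2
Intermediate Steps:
w = -10 (w = -8 - 2 = -10)
a(v) = -2*v
d(j, R) = 2/9 (d(j, R) = ⅓ - ⅑*1 = ⅓ - ⅑ = 2/9)
H(X) = 2/9
(H(-7) + 26)*a(f(4))² = (2/9 + 26)*(-2*4)² = (236/9)*(-8)² = (236/9)*64 = 15104/9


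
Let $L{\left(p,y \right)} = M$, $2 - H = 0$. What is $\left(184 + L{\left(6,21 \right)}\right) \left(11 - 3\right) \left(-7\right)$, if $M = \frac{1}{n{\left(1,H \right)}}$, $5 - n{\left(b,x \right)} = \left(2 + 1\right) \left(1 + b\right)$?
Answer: $-10248$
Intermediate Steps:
$H = 2$ ($H = 2 - 0 = 2 + 0 = 2$)
$n{\left(b,x \right)} = 2 - 3 b$ ($n{\left(b,x \right)} = 5 - \left(2 + 1\right) \left(1 + b\right) = 5 - 3 \left(1 + b\right) = 5 - \left(3 + 3 b\right) = 2 - 3 b$)
$M = -1$ ($M = \frac{1}{2 - 3} = \frac{1}{-1} = -1$)
$L{\left(p,y \right)} = -1$
$\left(184 + L{\left(6,21 \right)}\right) \left(11 - 3\right) \left(-7\right) = \left(184 - 1\right) \left(11 - 3\right) \left(-7\right) = 183 \cdot 8 \left(-7\right) = 183 \left(-56\right) = -10248$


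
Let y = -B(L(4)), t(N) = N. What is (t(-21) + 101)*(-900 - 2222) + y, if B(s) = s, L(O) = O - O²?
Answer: -249748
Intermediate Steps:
y = 12 (y = -4*(1 - 1*4) = -4*(1 - 4) = -4*(-3) = -1*(-12) = 12)
(t(-21) + 101)*(-900 - 2222) + y = (-21 + 101)*(-900 - 2222) + 12 = 80*(-3122) + 12 = -249760 + 12 = -249748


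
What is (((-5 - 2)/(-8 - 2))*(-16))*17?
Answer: -952/5 ≈ -190.40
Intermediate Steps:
(((-5 - 2)/(-8 - 2))*(-16))*17 = (-7/(-10)*(-16))*17 = (-7*(-⅒)*(-16))*17 = ((7/10)*(-16))*17 = -56/5*17 = -952/5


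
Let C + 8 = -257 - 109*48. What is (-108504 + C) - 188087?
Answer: -302088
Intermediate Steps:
C = -5497 (C = -8 + (-257 - 109*48) = -8 + (-257 - 5232) = -8 - 5489 = -5497)
(-108504 + C) - 188087 = (-108504 - 5497) - 188087 = -114001 - 188087 = -302088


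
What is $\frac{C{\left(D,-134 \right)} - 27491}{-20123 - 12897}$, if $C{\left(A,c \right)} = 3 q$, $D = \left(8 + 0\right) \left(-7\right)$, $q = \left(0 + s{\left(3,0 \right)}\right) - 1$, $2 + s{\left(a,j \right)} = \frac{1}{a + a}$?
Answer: $\frac{54999}{66040} \approx 0.83281$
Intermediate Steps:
$s{\left(a,j \right)} = -2 + \frac{1}{2 a}$ ($s{\left(a,j \right)} = -2 + \frac{1}{a + a} = -2 + \frac{1}{2 a}$)
$q = - \frac{17}{6}$ ($q = \left(0 - \left(2 - \frac{1}{2 \cdot 3}\right)\right) - 1 = \left(0 + \left(-2 + \frac{1}{2} \cdot \frac{1}{3}\right)\right) - 1 = \left(0 + \left(-2 + \frac{1}{6}\right)\right) - 1 = \left(0 - \frac{11}{6}\right) - 1 = - \frac{11}{6} - 1 = - \frac{17}{6} \approx -2.8333$)
$D = -56$ ($D = 8 \left(-7\right) = -56$)
$C{\left(A,c \right)} = - \frac{17}{2}$ ($C{\left(A,c \right)} = 3 \left(- \frac{17}{6}\right) = - \frac{17}{2}$)
$\frac{C{\left(D,-134 \right)} - 27491}{-20123 - 12897} = \frac{- \frac{17}{2} - 27491}{-20123 - 12897} = - \frac{54999}{2 \left(-33020\right)} = \left(- \frac{54999}{2}\right) \left(- \frac{1}{33020}\right) = \frac{54999}{66040}$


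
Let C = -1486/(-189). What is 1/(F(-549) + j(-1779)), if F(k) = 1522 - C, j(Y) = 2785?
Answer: 189/812537 ≈ 0.00023260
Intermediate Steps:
C = 1486/189 (C = -1486*(-1/189) = 1486/189 ≈ 7.8624)
F(k) = 286172/189 (F(k) = 1522 - 1*1486/189 = 1522 - 1486/189 = 286172/189)
1/(F(-549) + j(-1779)) = 1/(286172/189 + 2785) = 1/(812537/189) = 189/812537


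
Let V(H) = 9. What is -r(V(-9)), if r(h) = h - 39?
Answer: 30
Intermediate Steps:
r(h) = -39 + h
-r(V(-9)) = -(-39 + 9) = -1*(-30) = 30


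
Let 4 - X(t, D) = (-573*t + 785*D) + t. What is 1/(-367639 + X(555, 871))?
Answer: -1/733910 ≈ -1.3626e-6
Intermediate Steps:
X(t, D) = 4 - 785*D + 572*t (X(t, D) = 4 - ((-573*t + 785*D) + t) = 4 - (-572*t + 785*D) = 4 + (-785*D + 572*t) = 4 - 785*D + 572*t)
1/(-367639 + X(555, 871)) = 1/(-367639 + (4 - 785*871 + 572*555)) = 1/(-367639 + (4 - 683735 + 317460)) = 1/(-367639 - 366271) = 1/(-733910) = -1/733910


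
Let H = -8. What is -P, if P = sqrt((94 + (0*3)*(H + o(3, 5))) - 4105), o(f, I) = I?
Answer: -I*sqrt(4011) ≈ -63.332*I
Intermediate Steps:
P = I*sqrt(4011) (P = sqrt((94 + (0*3)*(-8 + 5)) - 4105) = sqrt((94 + 0*(-3)) - 4105) = sqrt((94 + 0) - 4105) = sqrt(94 - 4105) = sqrt(-4011) = I*sqrt(4011) ≈ 63.332*I)
-P = -I*sqrt(4011)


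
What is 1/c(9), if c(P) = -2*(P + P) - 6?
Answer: -1/42 ≈ -0.023810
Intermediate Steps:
c(P) = -6 - 4*P (c(P) = -4*P - 6 = -6 - 4*P)
1/c(9) = 1/(-6 - 4*9) = 1/(-6 - 36) = 1/(-42) = -1/42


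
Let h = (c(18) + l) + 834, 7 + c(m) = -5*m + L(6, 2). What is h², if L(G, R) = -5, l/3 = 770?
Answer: 9253764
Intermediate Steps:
l = 2310 (l = 3*770 = 2310)
c(m) = -12 - 5*m (c(m) = -7 + (-5*m - 5) = -7 + (-5 - 5*m) = -12 - 5*m)
h = 3042 (h = ((-12 - 5*18) + 2310) + 834 = ((-12 - 90) + 2310) + 834 = (-102 + 2310) + 834 = 2208 + 834 = 3042)
h² = 3042² = 9253764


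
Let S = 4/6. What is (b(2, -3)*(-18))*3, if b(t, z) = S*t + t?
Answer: -180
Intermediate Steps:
S = 2/3 (S = 4*(1/6) = 2/3 ≈ 0.66667)
b(t, z) = 5*t/3 (b(t, z) = 2*t/3 + t = 5*t/3)
(b(2, -3)*(-18))*3 = (((5/3)*2)*(-18))*3 = ((10/3)*(-18))*3 = -60*3 = -180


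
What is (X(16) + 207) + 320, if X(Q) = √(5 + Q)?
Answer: 527 + √21 ≈ 531.58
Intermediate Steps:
(X(16) + 207) + 320 = (√(5 + 16) + 207) + 320 = (√21 + 207) + 320 = (207 + √21) + 320 = 527 + √21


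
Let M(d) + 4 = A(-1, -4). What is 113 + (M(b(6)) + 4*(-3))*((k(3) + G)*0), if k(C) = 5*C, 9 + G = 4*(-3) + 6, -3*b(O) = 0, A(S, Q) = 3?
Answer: 113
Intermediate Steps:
b(O) = 0 (b(O) = -1/3*0 = 0)
M(d) = -1 (M(d) = -4 + 3 = -1)
G = -15 (G = -9 + (4*(-3) + 6) = -9 + (-12 + 6) = -9 - 6 = -15)
113 + (M(b(6)) + 4*(-3))*((k(3) + G)*0) = 113 + (-1 + 4*(-3))*((5*3 - 15)*0) = 113 + (-1 - 12)*((15 - 15)*0) = 113 - 0*0 = 113 - 13*0 = 113 + 0 = 113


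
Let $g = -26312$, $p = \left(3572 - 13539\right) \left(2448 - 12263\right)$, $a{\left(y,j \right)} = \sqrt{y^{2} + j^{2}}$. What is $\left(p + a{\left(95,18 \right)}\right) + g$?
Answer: $97799793 + \sqrt{9349} \approx 9.78 \cdot 10^{7}$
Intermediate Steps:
$a{\left(y,j \right)} = \sqrt{j^{2} + y^{2}}$
$p = 97826105$ ($p = \left(-9967\right) \left(-9815\right) = 97826105$)
$\left(p + a{\left(95,18 \right)}\right) + g = \left(97826105 + \sqrt{18^{2} + 95^{2}}\right) - 26312 = \left(97826105 + \sqrt{324 + 9025}\right) - 26312 = \left(97826105 + \sqrt{9349}\right) - 26312 = 97799793 + \sqrt{9349}$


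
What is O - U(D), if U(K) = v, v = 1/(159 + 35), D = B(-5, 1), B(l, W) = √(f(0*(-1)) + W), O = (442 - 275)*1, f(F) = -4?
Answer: 32397/194 ≈ 166.99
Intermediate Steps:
O = 167 (O = 167*1 = 167)
B(l, W) = √(-4 + W)
D = I*√3 (D = √(-4 + 1) = √(-3) = I*√3 ≈ 1.732*I)
v = 1/194 ≈ 0.0051546
U(K) = 1/194
O - U(D) = 167 - 1*1/194 = 167 - 1/194 = 32397/194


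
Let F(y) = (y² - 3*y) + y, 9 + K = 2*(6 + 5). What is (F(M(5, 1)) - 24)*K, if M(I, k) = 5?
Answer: -117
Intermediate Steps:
K = 13 (K = -9 + 2*(6 + 5) = -9 + 2*11 = -9 + 22 = 13)
F(y) = y² - 2*y
(F(M(5, 1)) - 24)*K = (5*(-2 + 5) - 24)*13 = (5*3 - 24)*13 = (15 - 24)*13 = -9*13 = -117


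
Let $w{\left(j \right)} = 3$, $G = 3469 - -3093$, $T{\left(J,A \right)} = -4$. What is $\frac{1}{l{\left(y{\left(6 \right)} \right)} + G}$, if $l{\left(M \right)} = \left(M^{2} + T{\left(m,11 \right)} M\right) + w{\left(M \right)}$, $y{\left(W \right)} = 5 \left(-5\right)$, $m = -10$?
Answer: $\frac{1}{7290} \approx 0.00013717$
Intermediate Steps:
$G = 6562$ ($G = 3469 + 3093 = 6562$)
$y{\left(W \right)} = -25$
$l{\left(M \right)} = 3 + M^{2} - 4 M$ ($l{\left(M \right)} = \left(M^{2} - 4 M\right) + 3 = 3 + M^{2} - 4 M$)
$\frac{1}{l{\left(y{\left(6 \right)} \right)} + G} = \frac{1}{\left(3 + \left(-25\right)^{2} - -100\right) + 6562} = \frac{1}{\left(3 + 625 + 100\right) + 6562} = \frac{1}{728 + 6562} = \frac{1}{7290}$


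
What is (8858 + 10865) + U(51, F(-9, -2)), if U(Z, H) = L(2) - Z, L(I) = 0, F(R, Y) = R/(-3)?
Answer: 19672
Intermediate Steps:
F(R, Y) = -R/3 (F(R, Y) = R*(-⅓) = -R/3)
U(Z, H) = -Z (U(Z, H) = 0 - Z = -Z)
(8858 + 10865) + U(51, F(-9, -2)) = (8858 + 10865) - 1*51 = 19723 - 51 = 19672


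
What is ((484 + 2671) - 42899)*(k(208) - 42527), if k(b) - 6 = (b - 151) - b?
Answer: 1695955968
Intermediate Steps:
k(b) = -145 (k(b) = 6 + ((b - 151) - b) = 6 + ((-151 + b) - b) = 6 - 151 = -145)
((484 + 2671) - 42899)*(k(208) - 42527) = ((484 + 2671) - 42899)*(-145 - 42527) = (3155 - 42899)*(-42672) = -39744*(-42672) = 1695955968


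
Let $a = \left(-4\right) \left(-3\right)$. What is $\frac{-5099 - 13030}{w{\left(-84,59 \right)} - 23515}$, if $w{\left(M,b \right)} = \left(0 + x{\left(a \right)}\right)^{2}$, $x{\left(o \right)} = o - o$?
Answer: $\frac{18129}{23515} \approx 0.77096$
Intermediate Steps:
$a = 12$
$x{\left(o \right)} = 0$
$w{\left(M,b \right)} = 0$ ($w{\left(M,b \right)} = \left(0 + 0\right)^{2} = 0^{2} = 0$)
$\frac{-5099 - 13030}{w{\left(-84,59 \right)} - 23515} = \frac{-5099 - 13030}{0 - 23515} = - \frac{18129}{-23515} = \left(-18129\right) \left(- \frac{1}{23515}\right) = \frac{18129}{23515}$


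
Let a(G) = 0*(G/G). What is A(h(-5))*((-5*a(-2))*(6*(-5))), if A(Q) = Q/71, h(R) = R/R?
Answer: 0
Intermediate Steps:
a(G) = 0 (a(G) = 0*1 = 0)
h(R) = 1
A(Q) = Q/71 (A(Q) = Q*(1/71) = Q/71)
A(h(-5))*((-5*a(-2))*(6*(-5))) = ((1/71)*1)*((-5*0)*(6*(-5))) = (0*(-30))/71 = (1/71)*0 = 0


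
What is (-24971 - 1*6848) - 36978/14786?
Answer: -235256356/7393 ≈ -31822.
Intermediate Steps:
(-24971 - 1*6848) - 36978/14786 = (-24971 - 6848) - 36978/14786 = -31819 - 1*18489/7393 = -31819 - 18489/7393 = -235256356/7393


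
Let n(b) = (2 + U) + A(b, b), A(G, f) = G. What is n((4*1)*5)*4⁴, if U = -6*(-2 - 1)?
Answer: 10240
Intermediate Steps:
U = 18 (U = -6*(-3) = -1*(-18) = 18)
n(b) = 20 + b (n(b) = (2 + 18) + b = 20 + b)
n((4*1)*5)*4⁴ = (20 + (4*1)*5)*4⁴ = (20 + 4*5)*256 = (20 + 20)*256 = 40*256 = 10240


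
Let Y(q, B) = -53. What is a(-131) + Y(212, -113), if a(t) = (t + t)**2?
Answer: 68591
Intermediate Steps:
a(t) = 4*t**2 (a(t) = (2*t)**2 = 4*t**2)
a(-131) + Y(212, -113) = 4*(-131)**2 - 53 = 4*17161 - 53 = 68644 - 53 = 68591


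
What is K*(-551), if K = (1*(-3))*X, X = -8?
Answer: -13224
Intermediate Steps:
K = 24 (K = (1*(-3))*(-8) = -3*(-8) = 24)
K*(-551) = 24*(-551) = -13224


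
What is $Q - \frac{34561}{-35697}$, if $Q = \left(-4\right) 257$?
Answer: $- \frac{36661955}{35697} \approx -1027.0$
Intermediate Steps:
$Q = -1028$
$Q - \frac{34561}{-35697} = -1028 - \frac{34561}{-35697} = -1028 - 34561 \left(- \frac{1}{35697}\right) = -1028 - - \frac{34561}{35697} = -1028 + \frac{34561}{35697} = - \frac{36661955}{35697}$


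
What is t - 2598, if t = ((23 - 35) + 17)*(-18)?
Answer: -2688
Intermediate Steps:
t = -90 (t = (-12 + 17)*(-18) = 5*(-18) = -90)
t - 2598 = -90 - 2598 = -2688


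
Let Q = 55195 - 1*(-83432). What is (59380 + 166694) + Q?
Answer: 364701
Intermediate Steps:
Q = 138627 (Q = 55195 + 83432 = 138627)
(59380 + 166694) + Q = (59380 + 166694) + 138627 = 226074 + 138627 = 364701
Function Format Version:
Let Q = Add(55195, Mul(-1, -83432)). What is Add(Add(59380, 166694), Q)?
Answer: 364701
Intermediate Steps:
Q = 138627 (Q = Add(55195, 83432) = 138627)
Add(Add(59380, 166694), Q) = Add(Add(59380, 166694), 138627) = Add(226074, 138627) = 364701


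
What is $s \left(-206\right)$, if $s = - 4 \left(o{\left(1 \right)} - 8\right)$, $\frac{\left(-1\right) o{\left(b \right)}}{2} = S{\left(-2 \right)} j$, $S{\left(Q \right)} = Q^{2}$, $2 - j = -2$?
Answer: $-32960$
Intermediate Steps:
$j = 4$ ($j = 2 - -2 = 2 + 2 = 4$)
$o{\left(b \right)} = -32$ ($o{\left(b \right)} = - 2 \left(-2\right)^{2} \cdot 4 = - 2 \cdot 4 \cdot 4 = \left(-2\right) 16 = -32$)
$s = 160$ ($s = - 4 \left(-32 - 8\right) = \left(-4\right) \left(-40\right) = 160$)
$s \left(-206\right) = 160 \left(-206\right) = -32960$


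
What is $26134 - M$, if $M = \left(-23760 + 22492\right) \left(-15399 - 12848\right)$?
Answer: $-35791062$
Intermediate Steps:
$M = 35817196$ ($M = \left(-1268\right) \left(-28247\right) = 35817196$)
$26134 - M = 26134 - 35817196 = -35791062$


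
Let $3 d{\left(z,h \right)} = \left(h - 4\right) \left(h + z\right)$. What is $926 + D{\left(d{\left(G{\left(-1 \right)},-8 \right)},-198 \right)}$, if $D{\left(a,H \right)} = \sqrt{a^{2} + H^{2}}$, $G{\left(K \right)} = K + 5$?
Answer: $926 + 2 \sqrt{9865} \approx 1124.6$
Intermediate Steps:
$G{\left(K \right)} = 5 + K$
$d{\left(z,h \right)} = \frac{\left(-4 + h\right) \left(h + z\right)}{3}$ ($d{\left(z,h \right)} = \frac{\left(h - 4\right) \left(h + z\right)}{3} = \frac{\left(-4 + h\right) \left(h + z\right)}{3}$)
$D{\left(a,H \right)} = \sqrt{H^{2} + a^{2}}$
$926 + D{\left(d{\left(G{\left(-1 \right)},-8 \right)},-198 \right)} = 926 + \sqrt{\left(-198\right)^{2} + \left(\left(- \frac{4}{3}\right) \left(-8\right) - \frac{4 \left(5 - 1\right)}{3} + \frac{\left(-8\right)^{2}}{3} + \frac{1}{3} \left(-8\right) \left(5 - 1\right)\right)^{2}} = 926 + \sqrt{39204 + \left(\frac{32}{3} - \frac{16}{3} + \frac{1}{3} \cdot 64 + \frac{1}{3} \left(-8\right) 4\right)^{2}} = 926 + \sqrt{39204 + \left(\frac{32}{3} - \frac{16}{3} + \frac{64}{3} - \frac{32}{3}\right)^{2}} = 926 + \sqrt{39204 + 16^{2}} = 926 + \sqrt{39204 + 256} = 926 + \sqrt{39460} = 926 + 2 \sqrt{9865}$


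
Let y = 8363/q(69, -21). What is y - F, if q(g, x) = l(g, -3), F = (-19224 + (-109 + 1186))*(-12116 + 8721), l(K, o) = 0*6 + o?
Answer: -184835558/3 ≈ -6.1612e+7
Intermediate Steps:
l(K, o) = o (l(K, o) = 0 + o = o)
F = 61609065 (F = (-19224 + 1077)*(-3395) = -18147*(-3395) = 61609065)
q(g, x) = -3
y = -8363/3 (y = 8363/(-3) = 8363*(-⅓) = -8363/3 ≈ -2787.7)
y - F = -8363/3 - 1*61609065 = -8363/3 - 61609065 = -184835558/3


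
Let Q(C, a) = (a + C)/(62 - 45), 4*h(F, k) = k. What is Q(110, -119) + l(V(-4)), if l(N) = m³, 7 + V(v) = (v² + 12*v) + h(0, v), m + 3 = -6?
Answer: -12402/17 ≈ -729.53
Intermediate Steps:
m = -9 (m = -3 - 6 = -9)
h(F, k) = k/4
V(v) = -7 + v² + 49*v/4 (V(v) = -7 + ((v² + 12*v) + v/4) = -7 + (v² + 49*v/4) = -7 + v² + 49*v/4)
Q(C, a) = C/17 + a/17 (Q(C, a) = (C + a)/17 = (C + a)*(1/17) = C/17 + a/17)
l(N) = -729 (l(N) = (-9)³ = -729)
Q(110, -119) + l(V(-4)) = ((1/17)*110 + (1/17)*(-119)) - 729 = (110/17 - 7) - 729 = -9/17 - 729 = -12402/17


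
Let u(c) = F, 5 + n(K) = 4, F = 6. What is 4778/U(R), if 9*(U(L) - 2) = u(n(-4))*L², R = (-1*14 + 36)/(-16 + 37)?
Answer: 3160647/1807 ≈ 1749.1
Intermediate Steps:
n(K) = -1 (n(K) = -5 + 4 = -1)
u(c) = 6
R = 22/21 (R = (-14 + 36)/21 = 22*(1/21) = 22/21 ≈ 1.0476)
U(L) = 2 + 2*L²/3 (U(L) = 2 + (6*L²)/9 = 2 + 2*L²/3)
4778/U(R) = 4778/(2 + 2*(22/21)²/3) = 4778/(2 + (⅔)*(484/441)) = 4778/(2 + 968/1323) = 4778/(3614/1323) = 4778*(1323/3614) = 3160647/1807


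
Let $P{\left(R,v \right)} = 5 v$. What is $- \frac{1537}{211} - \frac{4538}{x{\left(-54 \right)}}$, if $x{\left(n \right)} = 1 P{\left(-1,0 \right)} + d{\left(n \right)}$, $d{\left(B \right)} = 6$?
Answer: $- \frac{483370}{633} \approx -763.62$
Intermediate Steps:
$x{\left(n \right)} = 6$ ($x{\left(n \right)} = 1 \cdot 5 \cdot 0 + 6 = 1 \cdot 0 + 6 = 0 + 6 = 6$)
$- \frac{1537}{211} - \frac{4538}{x{\left(-54 \right)}} = - \frac{1537}{211} - \frac{4538}{6} = \left(-1537\right) \frac{1}{211} - \frac{2269}{3} = - \frac{1537}{211} - \frac{2269}{3} = - \frac{483370}{633}$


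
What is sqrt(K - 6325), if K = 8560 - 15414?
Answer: I*sqrt(13179) ≈ 114.8*I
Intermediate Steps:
K = -6854
sqrt(K - 6325) = sqrt(-6854 - 6325) = sqrt(-13179) = I*sqrt(13179)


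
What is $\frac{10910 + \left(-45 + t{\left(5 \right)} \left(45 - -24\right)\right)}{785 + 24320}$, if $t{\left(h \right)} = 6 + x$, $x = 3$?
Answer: $\frac{11486}{25105} \approx 0.45752$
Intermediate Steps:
$t{\left(h \right)} = 9$ ($t{\left(h \right)} = 6 + 3 = 9$)
$\frac{10910 + \left(-45 + t{\left(5 \right)} \left(45 - -24\right)\right)}{785 + 24320} = \frac{10910 - \left(45 - 9 \left(45 - -24\right)\right)}{785 + 24320} = \frac{10910 - \left(45 - 9 \left(45 + 24\right)\right)}{25105} = \left(10910 + \left(-45 + 9 \cdot 69\right)\right) \frac{1}{25105} = \left(10910 + \left(-45 + 621\right)\right) \frac{1}{25105} = \left(10910 + 576\right) \frac{1}{25105} = 11486 \cdot \frac{1}{25105} = \frac{11486}{25105}$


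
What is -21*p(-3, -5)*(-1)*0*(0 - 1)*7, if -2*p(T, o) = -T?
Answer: 0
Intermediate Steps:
p(T, o) = T/2 (p(T, o) = -(-1)*T/2 = T/2)
-21*p(-3, -5)*(-1)*0*(0 - 1)*7 = -21*((½)*(-3))*(-1)*0*(0 - 1)*7 = -21*(-3/2*(-1))*0*(-1)*7 = -63*0/2*7 = -21*0*7 = 0*7 = 0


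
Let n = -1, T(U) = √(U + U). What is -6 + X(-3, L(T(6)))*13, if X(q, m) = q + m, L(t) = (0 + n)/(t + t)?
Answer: -45 - 13*√3/12 ≈ -46.876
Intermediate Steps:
T(U) = √2*√U (T(U) = √(2*U) = √2*√U)
L(t) = -1/(2*t) (L(t) = (0 - 1)/(t + t) = -1/(2*t))
X(q, m) = m + q
-6 + X(-3, L(T(6)))*13 = -6 + (-√3/6/2 - 3)*13 = -6 + (-√3/12 - 3)*13 = -6 + (-3 - √3/12)*13 = -6 + (-39 - 13*√3/12) = -45 - 13*√3/12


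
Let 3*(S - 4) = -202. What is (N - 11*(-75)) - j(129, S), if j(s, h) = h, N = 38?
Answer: 2779/3 ≈ 926.33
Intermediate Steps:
S = -190/3 (S = 4 + (⅓)*(-202) = 4 - 202/3 = -190/3 ≈ -63.333)
(N - 11*(-75)) - j(129, S) = (38 - 11*(-75)) - 1*(-190/3) = (38 + 825) + 190/3 = 863 + 190/3 = 2779/3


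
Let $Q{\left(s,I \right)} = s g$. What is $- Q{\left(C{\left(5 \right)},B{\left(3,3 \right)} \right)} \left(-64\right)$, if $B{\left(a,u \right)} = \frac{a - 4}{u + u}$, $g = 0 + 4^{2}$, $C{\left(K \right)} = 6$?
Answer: $6144$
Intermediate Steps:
$g = 16$ ($g = 0 + 16 = 16$)
$B{\left(a,u \right)} = \frac{-4 + a}{2 u}$
$Q{\left(s,I \right)} = 16 s$ ($Q{\left(s,I \right)} = s 16 = 16 s$)
$- Q{\left(C{\left(5 \right)},B{\left(3,3 \right)} \right)} \left(-64\right) = - 16 \cdot 6 \left(-64\right) = \left(-1\right) 96 \left(-64\right) = \left(-96\right) \left(-64\right) = 6144$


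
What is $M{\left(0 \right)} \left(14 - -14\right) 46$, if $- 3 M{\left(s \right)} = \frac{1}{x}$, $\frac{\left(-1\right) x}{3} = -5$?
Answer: $- \frac{1288}{45} \approx -28.622$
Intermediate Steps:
$x = 15$ ($x = \left(-3\right) \left(-5\right) = 15$)
$M{\left(s \right)} = - \frac{1}{45}$ ($M{\left(s \right)} = - \frac{1}{3 \cdot 15} = \left(- \frac{1}{3}\right) \frac{1}{15} = - \frac{1}{45}$)
$M{\left(0 \right)} \left(14 - -14\right) 46 = - \frac{14 - -14}{45} \cdot 46 = - \frac{14 + 14}{45} \cdot 46 = \left(- \frac{1}{45}\right) 28 \cdot 46 = \left(- \frac{28}{45}\right) 46 = - \frac{1288}{45}$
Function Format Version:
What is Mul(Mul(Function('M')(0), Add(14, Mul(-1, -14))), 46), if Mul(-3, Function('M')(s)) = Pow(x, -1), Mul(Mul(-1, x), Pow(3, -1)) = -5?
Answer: Rational(-1288, 45) ≈ -28.622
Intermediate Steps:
x = 15 (x = Mul(-3, -5) = 15)
Function('M')(s) = Rational(-1, 45) (Function('M')(s) = Mul(Rational(-1, 3), Pow(15, -1)) = Mul(Rational(-1, 3), Rational(1, 15)) = Rational(-1, 45))
Mul(Mul(Function('M')(0), Add(14, Mul(-1, -14))), 46) = Mul(Mul(Rational(-1, 45), Add(14, Mul(-1, -14))), 46) = Mul(Mul(Rational(-1, 45), Add(14, 14)), 46) = Mul(Mul(Rational(-1, 45), 28), 46) = Mul(Rational(-28, 45), 46) = Rational(-1288, 45)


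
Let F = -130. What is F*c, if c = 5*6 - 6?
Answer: -3120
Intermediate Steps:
c = 24 (c = 30 - 6 = 24)
F*c = -130*24 = -3120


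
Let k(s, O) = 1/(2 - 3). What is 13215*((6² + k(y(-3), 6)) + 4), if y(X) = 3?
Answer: 515385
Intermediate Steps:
k(s, O) = -1 (k(s, O) = 1/(-1) = -1)
13215*((6² + k(y(-3), 6)) + 4) = 13215*((6² - 1) + 4) = 13215*((36 - 1) + 4) = 13215*(35 + 4) = 13215*39 = 515385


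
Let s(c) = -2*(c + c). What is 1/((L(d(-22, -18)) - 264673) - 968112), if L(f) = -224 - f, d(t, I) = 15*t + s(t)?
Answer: -1/1232767 ≈ -8.1118e-7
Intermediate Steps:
s(c) = -4*c
d(t, I) = 11*t (d(t, I) = 15*t - 4*t = 11*t)
1/((L(d(-22, -18)) - 264673) - 968112) = 1/(((-224 - 11*(-22)) - 264673) - 968112) = 1/(((-224 - 1*(-242)) - 264673) - 968112) = 1/(((-224 + 242) - 264673) - 968112) = 1/((18 - 264673) - 968112) = 1/(-264655 - 968112) = 1/(-1232767) = -1/1232767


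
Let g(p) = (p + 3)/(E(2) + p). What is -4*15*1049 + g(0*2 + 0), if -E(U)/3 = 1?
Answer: -62941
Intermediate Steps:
E(U) = -3 (E(U) = -3*1 = -3)
g(p) = (3 + p)/(-3 + p) (g(p) = (p + 3)/(-3 + p) = (3 + p)/(-3 + p))
-4*15*1049 + g(0*2 + 0) = -4*15*1049 + (3 + (0*2 + 0))/(-3 + (0*2 + 0)) = -60*1049 + (3 + (0 + 0))/(-3 + (0 + 0)) = -62940 + (3 + 0)/(-3 + 0) = -62940 + 3/(-3) = -62940 - 1/3*3 = -62940 - 1 = -62941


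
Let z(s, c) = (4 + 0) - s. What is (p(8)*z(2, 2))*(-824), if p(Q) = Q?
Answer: -13184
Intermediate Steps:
z(s, c) = 4 - s
(p(8)*z(2, 2))*(-824) = (8*(4 - 1*2))*(-824) = (8*(4 - 2))*(-824) = (8*2)*(-824) = 16*(-824) = -13184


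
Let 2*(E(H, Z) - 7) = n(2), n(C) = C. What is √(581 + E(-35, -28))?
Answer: √589 ≈ 24.269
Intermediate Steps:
E(H, Z) = 8 (E(H, Z) = 7 + (½)*2 = 7 + 1 = 8)
√(581 + E(-35, -28)) = √(581 + 8) = √589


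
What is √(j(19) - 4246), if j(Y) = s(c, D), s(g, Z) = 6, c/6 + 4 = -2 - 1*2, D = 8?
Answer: 4*I*√265 ≈ 65.115*I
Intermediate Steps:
c = -48 (c = -24 + 6*(-2 - 1*2) = -24 + 6*(-2 - 2) = -24 + 6*(-4) = -24 - 24 = -48)
j(Y) = 6
√(j(19) - 4246) = √(6 - 4246) = √(-4240) = 4*I*√265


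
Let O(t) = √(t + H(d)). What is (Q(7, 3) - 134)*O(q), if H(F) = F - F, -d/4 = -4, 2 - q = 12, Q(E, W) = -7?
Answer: -141*I*√10 ≈ -445.88*I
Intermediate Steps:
q = -10 (q = 2 - 1*12 = 2 - 12 = -10)
d = 16 (d = -4*(-4) = 16)
H(F) = 0
O(t) = √t (O(t) = √(t + 0) = √t)
(Q(7, 3) - 134)*O(q) = (-7 - 134)*√(-10) = -141*I*√10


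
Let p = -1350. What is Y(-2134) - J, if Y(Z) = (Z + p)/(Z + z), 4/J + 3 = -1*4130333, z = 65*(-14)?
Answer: 899381425/785796424 ≈ 1.1445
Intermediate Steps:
z = -910
J = -1/1032584 (J = 4/(-3 - 1*4130333) = 4/(-3 - 4130333) = 4/(-4130336) = 4*(-1/4130336) = -1/1032584 ≈ -9.6844e-7)
Y(Z) = (-1350 + Z)/(-910 + Z) (Y(Z) = (Z - 1350)/(Z - 910) = (-1350 + Z)/(-910 + Z))
Y(-2134) - J = (-1350 - 2134)/(-910 - 2134) - 1*(-1/1032584) = -3484/(-3044) + 1/1032584 = -1/3044*(-3484) + 1/1032584 = 871/761 + 1/1032584 = 899381425/785796424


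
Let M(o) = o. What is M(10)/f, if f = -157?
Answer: -10/157 ≈ -0.063694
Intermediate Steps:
M(10)/f = 10/(-157) = 10*(-1/157) = -10/157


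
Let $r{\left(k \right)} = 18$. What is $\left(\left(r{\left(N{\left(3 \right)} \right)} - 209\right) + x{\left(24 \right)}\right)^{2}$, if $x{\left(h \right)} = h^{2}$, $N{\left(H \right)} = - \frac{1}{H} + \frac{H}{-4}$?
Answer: $148225$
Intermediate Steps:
$N{\left(H \right)} = - \frac{1}{H} - \frac{H}{4}$ ($N{\left(H \right)} = - \frac{1}{H} + H \left(- \frac{1}{4}\right) = - \frac{1}{H} - \frac{H}{4}$)
$\left(\left(r{\left(N{\left(3 \right)} \right)} - 209\right) + x{\left(24 \right)}\right)^{2} = \left(\left(18 - 209\right) + 24^{2}\right)^{2} = \left(-191 + 576\right)^{2} = 385^{2} = 148225$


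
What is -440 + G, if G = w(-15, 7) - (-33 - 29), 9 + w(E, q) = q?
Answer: -380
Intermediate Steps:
w(E, q) = -9 + q
G = 60 (G = (-9 + 7) - (-33 - 29) = -2 - 1*(-62) = -2 + 62 = 60)
-440 + G = -440 + 60 = -380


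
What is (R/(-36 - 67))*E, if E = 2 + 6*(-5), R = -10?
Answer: -280/103 ≈ -2.7184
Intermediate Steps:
E = -28 (E = 2 - 30 = -28)
(R/(-36 - 67))*E = (-10/(-36 - 67))*(-28) = (-10/(-103))*(-28) = -1/103*(-10)*(-28) = (10/103)*(-28) = -280/103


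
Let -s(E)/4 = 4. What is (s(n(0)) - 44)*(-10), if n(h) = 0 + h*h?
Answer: 600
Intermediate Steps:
n(h) = h² (n(h) = 0 + h² = h²)
s(E) = -16 (s(E) = -4*4 = -16)
(s(n(0)) - 44)*(-10) = (-16 - 44)*(-10) = -60*(-10) = 600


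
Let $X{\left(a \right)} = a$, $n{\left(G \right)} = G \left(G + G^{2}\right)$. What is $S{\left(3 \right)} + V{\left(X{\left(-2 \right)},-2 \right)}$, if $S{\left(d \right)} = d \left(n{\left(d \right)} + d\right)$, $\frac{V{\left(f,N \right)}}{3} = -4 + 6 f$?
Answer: $69$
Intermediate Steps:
$V{\left(f,N \right)} = -12 + 18 f$ ($V{\left(f,N \right)} = 3 \left(-4 + 6 f\right) = -12 + 18 f$)
$S{\left(d \right)} = d \left(d + d^{2} \left(1 + d\right)\right)$ ($S{\left(d \right)} = d \left(d^{2} \left(1 + d\right) + d\right) = d \left(d + d^{2} \left(1 + d\right)\right)$)
$S{\left(3 \right)} + V{\left(X{\left(-2 \right)},-2 \right)} = 3^{2} \left(1 + 3 \left(1 + 3\right)\right) + \left(-12 + 18 \left(-2\right)\right) = 9 \left(1 + 3 \cdot 4\right) - 48 = 9 \left(1 + 12\right) - 48 = 9 \cdot 13 - 48 = 117 - 48 = 69$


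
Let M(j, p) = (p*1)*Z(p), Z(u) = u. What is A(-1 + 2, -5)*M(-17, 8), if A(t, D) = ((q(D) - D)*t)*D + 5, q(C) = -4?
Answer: 0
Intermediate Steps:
M(j, p) = p**2 (M(j, p) = (p*1)*p = p*p = p**2)
A(t, D) = 5 + D*t*(-4 - D) (A(t, D) = ((-4 - D)*t)*D + 5 = (t*(-4 - D))*D + 5 = D*t*(-4 - D) + 5 = 5 + D*t*(-4 - D))
A(-1 + 2, -5)*M(-17, 8) = (5 - 1*(-1 + 2)*(-5)**2 - 4*(-5)*(-1 + 2))*8**2 = (5 - 1*1*25 - 4*(-5)*1)*64 = (5 - 25 + 20)*64 = 0*64 = 0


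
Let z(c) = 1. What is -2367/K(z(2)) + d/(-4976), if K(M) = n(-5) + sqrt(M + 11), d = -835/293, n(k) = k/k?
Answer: 3451019441/16037648 - 4734*sqrt(3)/11 ≈ -530.23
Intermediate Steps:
n(k) = 1
d = -835/293 (d = -835*1/293 = -835/293 ≈ -2.8498)
K(M) = 1 + sqrt(11 + M) (K(M) = 1 + sqrt(M + 11) = 1 + sqrt(11 + M))
-2367/K(z(2)) + d/(-4976) = -2367/(1 + sqrt(11 + 1)) - 835/293/(-4976) = -2367/(1 + sqrt(12)) - 835/293*(-1/4976) = -2367/(1 + 2*sqrt(3)) + 835/1457968 = 835/1457968 - 2367/(1 + 2*sqrt(3))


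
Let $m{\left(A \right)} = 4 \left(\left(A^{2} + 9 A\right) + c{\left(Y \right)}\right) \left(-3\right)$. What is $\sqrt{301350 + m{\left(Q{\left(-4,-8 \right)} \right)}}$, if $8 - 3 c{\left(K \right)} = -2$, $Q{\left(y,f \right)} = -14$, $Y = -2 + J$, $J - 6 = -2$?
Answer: $\sqrt{300470} \approx 548.15$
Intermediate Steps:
$J = 4$ ($J = 6 - 2 = 4$)
$Y = 2$ ($Y = -2 + 4 = 2$)
$c{\left(K \right)} = \frac{10}{3}$ ($c{\left(K \right)} = \frac{8}{3} - - \frac{2}{3} = \frac{8}{3} + \frac{2}{3} = \frac{10}{3}$)
$m{\left(A \right)} = -40 - 108 A - 12 A^{2}$ ($m{\left(A \right)} = 4 \left(\left(A^{2} + 9 A\right) + \frac{10}{3}\right) \left(-3\right) = 4 \left(\frac{10}{3} + A^{2} + 9 A\right) \left(-3\right) = \left(\frac{40}{3} + 4 A^{2} + 36 A\right) \left(-3\right) = -40 - 108 A - 12 A^{2}$)
$\sqrt{301350 + m{\left(Q{\left(-4,-8 \right)} \right)}} = \sqrt{301350 - \left(-1472 + 2352\right)} = \sqrt{301350 - 880} = \sqrt{300470}$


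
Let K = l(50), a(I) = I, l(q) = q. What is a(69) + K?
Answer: 119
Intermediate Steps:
K = 50
a(69) + K = 69 + 50 = 119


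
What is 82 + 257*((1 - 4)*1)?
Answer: -689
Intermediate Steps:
82 + 257*((1 - 4)*1) = 82 + 257*(-3*1) = 82 + 257*(-3) = 82 - 771 = -689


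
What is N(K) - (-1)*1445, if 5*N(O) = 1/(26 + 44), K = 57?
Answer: 505751/350 ≈ 1445.0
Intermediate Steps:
N(O) = 1/350 (N(O) = 1/(5*(26 + 44)) = (⅕)/70 = (⅕)*(1/70) = 1/350)
N(K) - (-1)*1445 = 1/350 - (-1)*1445 = 1/350 - 1*(-1445) = 1/350 + 1445 = 505751/350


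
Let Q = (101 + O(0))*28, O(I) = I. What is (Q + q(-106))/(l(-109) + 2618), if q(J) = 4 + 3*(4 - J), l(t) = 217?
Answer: 1054/945 ≈ 1.1153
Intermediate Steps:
Q = 2828 (Q = (101 + 0)*28 = 101*28 = 2828)
q(J) = 16 - 3*J (q(J) = 4 + (12 - 3*J) = 16 - 3*J)
(Q + q(-106))/(l(-109) + 2618) = (2828 + (16 - 3*(-106)))/(217 + 2618) = (2828 + (16 + 318))/2835 = (2828 + 334)*(1/2835) = 3162*(1/2835) = 1054/945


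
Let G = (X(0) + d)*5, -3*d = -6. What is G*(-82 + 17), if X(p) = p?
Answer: -650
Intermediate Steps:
d = 2 (d = -⅓*(-6) = 2)
G = 10 (G = (0 + 2)*5 = 2*5 = 10)
G*(-82 + 17) = 10*(-82 + 17) = 10*(-65) = -650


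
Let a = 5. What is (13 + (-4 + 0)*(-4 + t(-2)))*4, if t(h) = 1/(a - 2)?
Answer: 332/3 ≈ 110.67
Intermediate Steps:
t(h) = 1/3 (t(h) = 1/(5 - 2) = 1/3)
(13 + (-4 + 0)*(-4 + t(-2)))*4 = (13 + (-4 + 0)*(-4 + 1/3))*4 = (13 - 4*(-11/3))*4 = (13 + 44/3)*4 = (83/3)*4 = 332/3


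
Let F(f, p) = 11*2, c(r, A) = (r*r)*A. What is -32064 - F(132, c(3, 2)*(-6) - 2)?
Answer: -32086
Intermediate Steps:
c(r, A) = A*r² (c(r, A) = r²*A = A*r²)
F(f, p) = 22
-32064 - F(132, c(3, 2)*(-6) - 2) = -32064 - 1*22 = -32064 - 22 = -32086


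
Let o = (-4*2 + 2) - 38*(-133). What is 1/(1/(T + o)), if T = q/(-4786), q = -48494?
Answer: 12104111/2393 ≈ 5058.1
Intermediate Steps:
o = 5048 (o = (-8 + 2) + 5054 = -6 + 5054 = 5048)
T = 24247/2393 (T = -48494/(-4786) = -48494*(-1/4786) = 24247/2393 ≈ 10.132)
1/(1/(T + o)) = 1/(1/(24247/2393 + 5048)) = 1/(1/(12104111/2393)) = 1/(2393/12104111) = 12104111/2393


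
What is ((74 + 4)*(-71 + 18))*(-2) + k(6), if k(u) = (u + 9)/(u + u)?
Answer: 33077/4 ≈ 8269.3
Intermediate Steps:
k(u) = (9 + u)/(2*u) (k(u) = (9 + u)/((2*u)) = (9 + u)*(1/(2*u)) = (9 + u)/(2*u))
((74 + 4)*(-71 + 18))*(-2) + k(6) = ((74 + 4)*(-71 + 18))*(-2) + (1/2)*(9 + 6)/6 = (78*(-53))*(-2) + (1/2)*(1/6)*15 = -4134*(-2) + 5/4 = 8268 + 5/4 = 33077/4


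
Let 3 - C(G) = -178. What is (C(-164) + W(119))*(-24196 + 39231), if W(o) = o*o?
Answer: 215631970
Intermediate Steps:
W(o) = o**2
C(G) = 181 (C(G) = 3 - 1*(-178) = 3 + 178 = 181)
(C(-164) + W(119))*(-24196 + 39231) = (181 + 119**2)*(-24196 + 39231) = (181 + 14161)*15035 = 14342*15035 = 215631970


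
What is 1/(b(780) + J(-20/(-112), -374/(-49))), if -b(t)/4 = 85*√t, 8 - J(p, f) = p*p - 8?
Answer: -251664/1421080653401 - 417966080*√195/55422145482639 ≈ -0.00010549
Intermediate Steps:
J(p, f) = 16 - p² (J(p, f) = 8 - (p*p - 8) = 8 - (p² - 8) = 8 - (-8 + p²) = 8 + (8 - p²) = 16 - p²)
b(t) = -340*√t
1/(b(780) + J(-20/(-112), -374/(-49))) = 1/(-680*√195 + (16 - (-20/(-112))²)) = 1/(-680*√195 + (16 - (-20*(-1/112))²)) = 1/(-680*√195 + (16 - (5/28)²)) = 1/(-680*√195 + (16 - 1*25/784)) = 1/(-680*√195 + (16 - 25/784)) = 1/(-680*√195 + 12519/784) = 1/(12519/784 - 680*√195)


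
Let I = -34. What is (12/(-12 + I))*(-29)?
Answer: 174/23 ≈ 7.5652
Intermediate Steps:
(12/(-12 + I))*(-29) = (12/(-12 - 34))*(-29) = (12/(-46))*(-29) = -1/46*12*(-29) = -6/23*(-29) = 174/23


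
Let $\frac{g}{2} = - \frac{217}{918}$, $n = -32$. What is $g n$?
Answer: $\frac{6944}{459} \approx 15.129$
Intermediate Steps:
$g = - \frac{217}{459}$ ($g = 2 \left(- \frac{217}{918}\right) = - \frac{217}{459} \approx -0.47277$)
$g n = \left(- \frac{217}{459}\right) \left(-32\right) = \frac{6944}{459}$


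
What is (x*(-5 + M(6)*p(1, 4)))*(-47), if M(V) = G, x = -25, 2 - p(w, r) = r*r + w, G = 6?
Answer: -111625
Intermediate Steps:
p(w, r) = 2 - w - r² (p(w, r) = 2 - (r*r + w) = 2 - (r² + w) = 2 - (w + r²) = 2 + (-w - r²) = 2 - w - r²)
M(V) = 6
(x*(-5 + M(6)*p(1, 4)))*(-47) = -25*(-5 + 6*(2 - 1*1 - 1*4²))*(-47) = -25*(-5 + 6*(2 - 1 - 1*16))*(-47) = -25*(-5 + 6*(2 - 1 - 16))*(-47) = -25*(-5 + 6*(-15))*(-47) = -25*(-5 - 90)*(-47) = -25*(-95)*(-47) = 2375*(-47) = -111625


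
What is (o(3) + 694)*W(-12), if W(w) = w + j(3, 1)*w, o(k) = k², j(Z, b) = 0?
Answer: -8436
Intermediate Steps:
W(w) = w (W(w) = w + 0*w = w + 0 = w)
(o(3) + 694)*W(-12) = (3² + 694)*(-12) = (9 + 694)*(-12) = 703*(-12) = -8436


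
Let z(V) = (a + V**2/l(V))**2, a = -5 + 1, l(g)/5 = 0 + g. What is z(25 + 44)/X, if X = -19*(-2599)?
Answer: 2401/1234525 ≈ 0.0019449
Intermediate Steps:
l(g) = 5*g (l(g) = 5*(0 + g) = 5*g)
a = -4
X = 49381
z(V) = (-4 + V/5)**2 (z(V) = (-4 + V**2/((5*V)))**2 = (-4 + V**2*(1/(5*V)))**2 = (-4 + V/5)**2)
z(25 + 44)/X = ((-20 + (25 + 44))**2/25)/49381 = ((-20 + 69)**2/25)*(1/49381) = ((1/25)*49**2)*(1/49381) = ((1/25)*2401)*(1/49381) = (2401/25)*(1/49381) = 2401/1234525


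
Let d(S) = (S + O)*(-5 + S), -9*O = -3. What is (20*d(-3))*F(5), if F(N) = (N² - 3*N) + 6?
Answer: 20480/3 ≈ 6826.7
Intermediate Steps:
F(N) = 6 + N² - 3*N
O = ⅓ (O = -⅑*(-3) = ⅓ ≈ 0.33333)
d(S) = (-5 + S)*(⅓ + S) (d(S) = (S + ⅓)*(-5 + S) = (⅓ + S)*(-5 + S) = (-5 + S)*(⅓ + S))
(20*d(-3))*F(5) = (20*(-5/3 + (-3)² - 14/3*(-3)))*(6 + 5² - 3*5) = (20*(-5/3 + 9 + 14))*(6 + 25 - 15) = (20*(64/3))*16 = (1280/3)*16 = 20480/3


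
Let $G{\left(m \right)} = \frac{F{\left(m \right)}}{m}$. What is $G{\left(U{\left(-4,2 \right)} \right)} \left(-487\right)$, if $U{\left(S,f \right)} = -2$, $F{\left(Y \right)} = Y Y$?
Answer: $974$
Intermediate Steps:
$F{\left(Y \right)} = Y^{2}$
$G{\left(m \right)} = m$ ($G{\left(m \right)} = \frac{m^{2}}{m} = m$)
$G{\left(U{\left(-4,2 \right)} \right)} \left(-487\right) = \left(-2\right) \left(-487\right) = 974$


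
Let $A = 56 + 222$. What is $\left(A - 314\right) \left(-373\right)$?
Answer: $13428$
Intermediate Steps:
$A = 278$
$\left(A - 314\right) \left(-373\right) = \left(278 - 314\right) \left(-373\right) = \left(-36\right) \left(-373\right) = 13428$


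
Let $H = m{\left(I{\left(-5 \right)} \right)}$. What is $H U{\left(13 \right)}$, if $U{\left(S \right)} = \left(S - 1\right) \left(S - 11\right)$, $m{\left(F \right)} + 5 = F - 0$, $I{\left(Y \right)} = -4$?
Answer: $-216$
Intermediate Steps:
$m{\left(F \right)} = -5 + F$ ($m{\left(F \right)} = -5 + \left(F - 0\right) = -5 + \left(F + 0\right) = -5 + F$)
$H = -9$ ($H = -5 - 4 = -9$)
$U{\left(S \right)} = \left(-1 + S\right) \left(-11 + S\right)$
$H U{\left(13 \right)} = - 9 \left(11 + 13^{2} - 156\right) = - 9 \left(11 + 169 - 156\right) = \left(-9\right) 24 = -216$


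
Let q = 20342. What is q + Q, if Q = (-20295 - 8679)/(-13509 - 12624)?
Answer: 177208820/8711 ≈ 20343.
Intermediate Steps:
Q = 9658/8711 (Q = -28974/(-26133) = -28974*(-1/26133) = 9658/8711 ≈ 1.1087)
q + Q = 20342 + 9658/8711 = 177208820/8711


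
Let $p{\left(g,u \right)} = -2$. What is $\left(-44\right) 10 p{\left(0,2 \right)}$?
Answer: $880$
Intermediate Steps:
$\left(-44\right) 10 p{\left(0,2 \right)} = \left(-44\right) 10 \left(-2\right) = \left(-440\right) \left(-2\right) = 880$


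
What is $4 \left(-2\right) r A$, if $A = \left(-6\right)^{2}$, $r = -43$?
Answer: $12384$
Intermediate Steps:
$A = 36$
$4 \left(-2\right) r A = 4 \left(-2\right) \left(-43\right) 36 = \left(-8\right) \left(-43\right) 36 = 344 \cdot 36 = 12384$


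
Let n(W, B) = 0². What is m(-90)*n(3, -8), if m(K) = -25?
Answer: 0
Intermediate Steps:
n(W, B) = 0
m(-90)*n(3, -8) = -25*0 = 0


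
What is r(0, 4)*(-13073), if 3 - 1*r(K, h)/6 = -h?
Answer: -549066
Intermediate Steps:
r(K, h) = 18 + 6*h (r(K, h) = 18 - (-6)*h = 18 + 6*h)
r(0, 4)*(-13073) = (18 + 6*4)*(-13073) = (18 + 24)*(-13073) = 42*(-13073) = -549066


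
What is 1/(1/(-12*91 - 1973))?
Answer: -3065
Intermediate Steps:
1/(1/(-12*91 - 1973)) = 1/(1/(-1092 - 1973)) = 1/(1/(-3065)) = 1/(-1/3065) = -3065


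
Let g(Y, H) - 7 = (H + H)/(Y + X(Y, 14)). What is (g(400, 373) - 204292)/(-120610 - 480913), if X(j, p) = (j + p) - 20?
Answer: 81100772/238804631 ≈ 0.33961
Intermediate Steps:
X(j, p) = -20 + j + p
g(Y, H) = 7 + 2*H/(-6 + 2*Y) (g(Y, H) = 7 + (H + H)/(Y + (-20 + Y + 14)) = 7 + (2*H)/(Y + (-6 + Y)) = 7 + (2*H)/(-6 + 2*Y) = 7 + 2*H/(-6 + 2*Y))
(g(400, 373) - 204292)/(-120610 - 480913) = ((-21 + 373 + 7*400)/(-3 + 400) - 204292)/(-120610 - 480913) = ((-21 + 373 + 2800)/397 - 204292)/(-601523) = ((1/397)*3152 - 204292)*(-1/601523) = (3152/397 - 204292)*(-1/601523) = -81100772/397*(-1/601523) = 81100772/238804631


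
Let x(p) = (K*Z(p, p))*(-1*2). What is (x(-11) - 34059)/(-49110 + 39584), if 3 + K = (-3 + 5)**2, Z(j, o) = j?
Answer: 34037/9526 ≈ 3.5731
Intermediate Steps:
K = 1 (K = -3 + (-3 + 5)**2 = -3 + 2**2 = -3 + 4 = 1)
x(p) = -2*p (x(p) = (1*p)*(-1*2) = p*(-2) = -2*p)
(x(-11) - 34059)/(-49110 + 39584) = (-2*(-11) - 34059)/(-49110 + 39584) = (22 - 34059)/(-9526) = -34037*(-1/9526) = 34037/9526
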